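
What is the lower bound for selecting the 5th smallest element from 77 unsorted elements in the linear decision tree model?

Selecting the 5th smallest of 77 elements requires Omega(n) comparisons. Every element must be compared at least once. The BFPRT algorithm achieves O(n), making this tight.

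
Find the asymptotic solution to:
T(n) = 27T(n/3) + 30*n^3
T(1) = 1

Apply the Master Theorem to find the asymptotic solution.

a=27, b=3, f(n)=30*n^3. log_3(27) = 3. Case 2: T(n) = O(n^3 log n).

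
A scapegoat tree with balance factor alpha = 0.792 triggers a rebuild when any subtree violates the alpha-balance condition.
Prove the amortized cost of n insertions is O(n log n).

Define potential Phi = c * sum of |size(left(v)) - size(right(v))| over all nodes. An insertion at depth d costs O(d) = O(log n) and increases Phi by O(log n). When a rebuild of subtree of size s occurs, it costs O(s) but reduces Phi by Omega(s). With alpha = 0.792, between rebuilds Omega(s) insertions must occur. Amortized cost per insertion: O(log n).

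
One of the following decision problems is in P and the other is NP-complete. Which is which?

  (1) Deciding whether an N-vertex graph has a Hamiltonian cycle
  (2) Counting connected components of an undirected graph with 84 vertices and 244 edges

(1) is NP-complete: one of Karp's 21 NP-complete problems.
(2) is P: BFS/DFS visits each vertex and edge once: O(V+E).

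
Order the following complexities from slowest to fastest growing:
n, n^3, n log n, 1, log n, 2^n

Ordered by growth rate: 1 < log n < n < n log n < n^3 < 2^n.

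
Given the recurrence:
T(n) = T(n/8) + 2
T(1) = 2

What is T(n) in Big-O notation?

Each step divides n by 8 and adds 2. After log_8(n) steps, T(n) = O(log n).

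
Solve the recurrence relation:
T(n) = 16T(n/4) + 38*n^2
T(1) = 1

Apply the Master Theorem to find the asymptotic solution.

a=16, b=4, f(n)=38*n^2. log_4(16) = 2. Case 2: T(n) = O(n^2 log n).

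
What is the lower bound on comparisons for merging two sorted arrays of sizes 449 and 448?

Adversary argument: with sizes 449 and 448 (differing by at most 1), interleave the two arrays so that every consecutive pair in the output comes from different inputs. Then each of the 896 adjacent output pairs must be directly compared, or the algorithm cannot determine their relative order. So 896 comparisons are necessary; standard merge achieves this.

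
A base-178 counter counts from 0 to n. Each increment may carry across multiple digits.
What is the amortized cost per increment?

Digit at position i changes every 178^i increments. Total digit changes over n increments: n * 178/(178-1) = O(n). Amortized: O(1).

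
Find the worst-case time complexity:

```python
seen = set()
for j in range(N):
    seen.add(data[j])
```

Time complexity: O(n).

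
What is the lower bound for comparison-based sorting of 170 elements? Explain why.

A comparison-based sorting algorithm corresponds to a decision tree. With 170! possible permutations, the tree has 170! leaves. The height is at least log_2(170!) = Omega(n log n) by Stirling's approximation.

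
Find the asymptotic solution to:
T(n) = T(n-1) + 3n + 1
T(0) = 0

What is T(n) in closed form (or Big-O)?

Dominant term in sum is 3*sum(i, i=1..n) = 3*n*(n+1)/2 = O(n^2).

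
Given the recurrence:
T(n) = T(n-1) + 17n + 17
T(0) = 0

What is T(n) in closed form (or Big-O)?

Dominant term in sum is 17*sum(i, i=1..n) = 17*n*(n+1)/2 = O(n^2).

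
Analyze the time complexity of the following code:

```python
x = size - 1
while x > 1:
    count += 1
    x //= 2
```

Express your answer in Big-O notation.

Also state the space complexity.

Time complexity: O(log n).
Space complexity: O(1).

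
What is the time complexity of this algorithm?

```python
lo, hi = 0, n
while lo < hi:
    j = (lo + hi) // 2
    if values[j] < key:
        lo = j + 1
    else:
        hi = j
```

Time complexity: O(log n).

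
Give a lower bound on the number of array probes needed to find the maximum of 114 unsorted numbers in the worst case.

Adversary: any unprobed cell could hold a value larger than everything seen so far. If fewer than 114 cells are probed, the adversary places the max in an unprobed cell. So all 114 cells must be examined; together with 114-1 comparisons this is tight.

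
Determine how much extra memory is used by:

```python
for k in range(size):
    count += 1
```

Space complexity: O(1).
Only a constant amount of auxiliary storage is used; nothing grows with n.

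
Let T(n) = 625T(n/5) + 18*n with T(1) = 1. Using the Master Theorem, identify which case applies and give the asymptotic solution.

a=625, b=5, f(n)=18*n.
log_5(625) = 4 > 1.
Since f(n) = O(n^1) is polynomially smaller than n^4, Case 1 applies.
T(n) = Theta(n^4).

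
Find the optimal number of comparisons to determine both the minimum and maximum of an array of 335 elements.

Naive approach: 668 comparisons (334 for max + 334 for min).
Optimal: Compare elements in pairs first (floor(n/2) = 167 comparisons), then find max among winners and min among losers (167 comparisons each).
Total: ceil(3n/2) - 2 = 501 comparisons. An adversary argument shows this is also a lower bound.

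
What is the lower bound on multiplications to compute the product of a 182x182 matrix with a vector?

A 182x182 matrix-vector product has 182 inner products of length 182. Output depends on all 182^2 = 33124 matrix entries. At least 33124 multiplications needed.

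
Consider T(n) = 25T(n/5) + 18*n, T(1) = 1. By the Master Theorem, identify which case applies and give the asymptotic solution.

a=25, b=5, f(n)=18*n.
log_5(25) = 2 > 1.
Since f(n) = O(n^1) is polynomially smaller than n^2, Case 1 applies.
T(n) = Theta(n^2).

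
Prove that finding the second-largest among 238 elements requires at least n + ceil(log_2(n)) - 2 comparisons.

Lower bound (adversary): identifying the maximum requires 238-1 comparisons (each eliminates one candidate). Assign weight 1 to each element; on each comparison the adversary lets the heavier side win and gives it the loser's weight. The max ends with weight 238, but each comparison it wins at most doubles its weight, so the max must win >= ceil(log_2(238)) = 8 comparisons. The second-largest is one of those 8 direct losers to the max, and identifying which one is largest needs >= 8-1 further comparisons. Total >= 238-1 + 8-1 = 244.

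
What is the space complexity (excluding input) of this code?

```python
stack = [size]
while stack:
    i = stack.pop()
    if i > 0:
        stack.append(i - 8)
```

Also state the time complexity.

Space complexity: O(1).
Only a constant amount of auxiliary storage is used; nothing grows with n.
Time complexity: O(n).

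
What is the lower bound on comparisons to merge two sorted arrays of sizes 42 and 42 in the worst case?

Adversary: with |42 - 42| <= 1 the inputs can be fully interleaved so that every adjacent pair in the merged output comes from different arrays. Then each of the 83 adjacent pairs must be directly compared, or the algorithm cannot determine their relative order. Standard merge meets this bound.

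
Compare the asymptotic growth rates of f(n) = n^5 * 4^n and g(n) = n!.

g(n) = n! grows faster: by Stirling n! ~ (n/e)^n sqrt(2*pi*n); (n/e)^n eventually dominates n^5 * 4^n.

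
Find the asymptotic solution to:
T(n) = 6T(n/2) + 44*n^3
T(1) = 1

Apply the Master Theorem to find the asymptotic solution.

a=6, b=2, f(n)=44*n^3. log_2(6) = 2.585 < 3. Case 3: T(n) = O(n^3).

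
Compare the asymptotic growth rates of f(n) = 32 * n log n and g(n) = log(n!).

f(n) = 32 * n log n and g(n) = log(n!) are Theta of each other: Stirling: log(n!) = n log n - n + O(log n) = Theta(n log n); the constant 32 doesn't change the Theta class.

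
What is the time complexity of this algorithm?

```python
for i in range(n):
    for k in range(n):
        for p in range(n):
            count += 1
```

Time complexity: O(n^3).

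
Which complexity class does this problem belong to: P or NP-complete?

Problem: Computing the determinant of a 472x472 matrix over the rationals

This problem is in P: Gaussian elimination runs in O(n^3).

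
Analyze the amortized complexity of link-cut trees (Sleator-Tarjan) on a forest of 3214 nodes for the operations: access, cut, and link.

Link-cut trees represent the forest using splay trees over preferred paths. With potential Phi = sum over nodes of log(size of virtual subtree), each access on 3214 nodes is O(log 3214) = O(log n) amortized by the splay-tree access lemma. Cut and link are O(1) plus one access.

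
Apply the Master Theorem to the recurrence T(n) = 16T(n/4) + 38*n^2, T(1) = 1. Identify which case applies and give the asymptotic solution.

a=16, b=4, f(n)=38*n^2.
log_4(16) = 2, so n^(log_b(a)) = n^2.
f(n) = Theta(n^2), so Case 2 applies.
T(n) = Theta(n^2 log n).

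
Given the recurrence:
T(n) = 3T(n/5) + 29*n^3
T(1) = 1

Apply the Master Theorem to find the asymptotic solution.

a=3, b=5, f(n)=29*n^3. log_5(3) = 0.6826 < 3. Case 3: T(n) = O(n^3).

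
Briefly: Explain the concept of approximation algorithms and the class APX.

An approximation algorithm finds solutions within a guaranteed factor of optimal in polynomial time. APX is the class of optimization problems with constant-factor polynomial-time approximation algorithms. Vertex Cover is in APX (2-approximation). Unless P = NP, TSP has no constant-factor approximation, but Metric TSP has a 3/2-approximation.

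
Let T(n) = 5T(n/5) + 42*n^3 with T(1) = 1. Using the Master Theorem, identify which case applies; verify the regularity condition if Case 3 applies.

a=5, b=5, f(n)=42*n^3.
log_5(5) = 1 < 3.
f(n) = Omega(n^(1+epsilon)) for some epsilon > 0, so Case 3 is the candidate.
Regularity: a*f(n/b) = 5*42*(n/5)^3 = (5/125)*42*n^3 <= c*f(n) with c = 5/125 < 1. Satisfied.
Case 3: T(n) = Theta(n^3).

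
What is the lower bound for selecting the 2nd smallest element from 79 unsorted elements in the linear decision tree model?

Selecting the 2nd smallest of 79 elements requires Omega(n) comparisons. Every element must be compared at least once. The BFPRT algorithm achieves O(n), making this tight.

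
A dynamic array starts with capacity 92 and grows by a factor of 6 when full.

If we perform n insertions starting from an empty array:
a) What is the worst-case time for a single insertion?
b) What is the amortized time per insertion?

(a) Worst-case single insertion: O(n) -- when the array is full at capacity c, the resize copies all c elements, and c can be Theta(n).
(b) Resizes happen at sizes 92, 552, 3312, ... Total copy cost for n insertions: 92 + 552 + ... = O(n) (geometric series with ratio 1/6). Amortized cost per insertion: O(n)/n = O(1).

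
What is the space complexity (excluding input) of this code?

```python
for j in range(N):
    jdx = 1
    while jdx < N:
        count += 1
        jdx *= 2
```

Space complexity: O(1).
Only a constant amount of auxiliary storage is used; nothing grows with n.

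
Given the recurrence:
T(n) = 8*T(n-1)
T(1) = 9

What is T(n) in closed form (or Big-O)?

Each step multiplies by 8. T(n) = T(1)*8^(n-1) = 9*8^(n-1).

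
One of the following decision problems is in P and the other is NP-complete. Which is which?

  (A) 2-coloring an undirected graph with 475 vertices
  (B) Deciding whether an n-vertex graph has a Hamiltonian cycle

(A) is P: 2-coloring is bipartiteness testing via BFS, O(V+E).
(B) is NP-complete: one of Karp's 21 NP-complete problems.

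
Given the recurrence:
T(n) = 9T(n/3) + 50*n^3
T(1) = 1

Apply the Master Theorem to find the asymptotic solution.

a=9, b=3, f(n)=50*n^3. log_3(9) = 2 < 3. Case 3: T(n) = O(n^3).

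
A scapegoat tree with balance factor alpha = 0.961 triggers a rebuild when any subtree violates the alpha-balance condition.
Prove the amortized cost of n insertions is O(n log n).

Define potential Phi = c * sum of |size(left(v)) - size(right(v))| over all nodes. An insertion at depth d costs O(d) = O(log n) and increases Phi by O(log n). When a rebuild of subtree of size s occurs, it costs O(s) but reduces Phi by Omega(s). With alpha = 0.961, between rebuilds Omega(s) insertions must occur. Amortized cost per insertion: O(log n).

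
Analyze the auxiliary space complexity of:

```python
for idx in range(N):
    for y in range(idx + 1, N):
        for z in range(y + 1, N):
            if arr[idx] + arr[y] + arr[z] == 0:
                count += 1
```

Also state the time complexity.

Space complexity: O(1).
Only a constant amount of auxiliary storage is used; nothing grows with n.
Time complexity: O(n^3).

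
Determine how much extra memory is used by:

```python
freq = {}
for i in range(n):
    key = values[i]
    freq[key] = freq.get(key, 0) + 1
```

Space complexity: O(n).
Auxiliary storage grows linearly with the input size n in the worst case.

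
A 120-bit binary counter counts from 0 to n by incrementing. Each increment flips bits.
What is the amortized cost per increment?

Bit i flips every 2^i increments. Total flips over n increments: sum_{i=0}^{120} n/2^i < 2n. Amortized cost: 2n/n = O(1).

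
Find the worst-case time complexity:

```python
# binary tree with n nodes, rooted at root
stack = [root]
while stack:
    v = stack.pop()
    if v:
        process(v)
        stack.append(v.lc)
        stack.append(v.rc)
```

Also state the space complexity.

Time complexity: O(n).
Space complexity: O(n).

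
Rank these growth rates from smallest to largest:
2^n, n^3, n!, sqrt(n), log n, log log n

Ordered by growth rate: log log n < log n < sqrt(n) < n^3 < 2^n < n!.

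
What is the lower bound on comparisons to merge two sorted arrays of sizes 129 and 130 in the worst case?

Adversary: with |129 - 130| <= 1 the inputs can be fully interleaved so that every adjacent pair in the merged output comes from different arrays. Then each of the 258 adjacent pairs must be directly compared, or the algorithm cannot determine their relative order. Standard merge meets this bound.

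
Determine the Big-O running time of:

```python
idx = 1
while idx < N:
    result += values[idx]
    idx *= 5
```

Time complexity: O(log n).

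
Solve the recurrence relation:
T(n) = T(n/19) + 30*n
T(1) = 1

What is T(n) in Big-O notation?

Geometric series: 30*n*(1 + 1/19 + 1/19^2 + ...) = O(n). T(n) = O(n).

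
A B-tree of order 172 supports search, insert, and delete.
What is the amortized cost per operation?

B-tree of order 172 has height O(log_172 n). Each operation traverses the tree height. Splits during insert and merges during delete are O(1) each and occur at most once per level. Total cost per operation: O(log_172 n).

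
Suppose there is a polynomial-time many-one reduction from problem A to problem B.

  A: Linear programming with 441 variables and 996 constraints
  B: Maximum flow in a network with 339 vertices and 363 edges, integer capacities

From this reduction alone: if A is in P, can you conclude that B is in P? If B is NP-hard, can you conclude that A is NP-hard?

A poly-time reduction A <=_p B transfers tractability DOWN (B easy => A easy) and hardness UP (A hard => B hard), not the reverse.
From A in P, the reduction alone does NOT give B in P: any problem in P trivially reduces to SAT, yet SAT is not known to be in P.
From B NP-hard, the reduction alone does NOT give A NP-hard: again, easy problems reduce to hard ones.
(Here in fact A is P and B is P.)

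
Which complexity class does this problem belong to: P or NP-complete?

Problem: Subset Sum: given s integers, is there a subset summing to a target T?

This problem is NP-complete: one of Karp's 21 NP-complete problems.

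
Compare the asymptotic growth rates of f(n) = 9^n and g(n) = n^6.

f(n) = 9^n grows faster: any exponential with base > 1 dominates every polynomial.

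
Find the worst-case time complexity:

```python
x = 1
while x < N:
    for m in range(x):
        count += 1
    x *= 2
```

Time complexity: O(n).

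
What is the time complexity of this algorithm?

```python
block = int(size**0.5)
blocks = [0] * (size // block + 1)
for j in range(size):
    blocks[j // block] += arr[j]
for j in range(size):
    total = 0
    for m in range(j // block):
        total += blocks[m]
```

Time complexity: O(n * sqrt(n)).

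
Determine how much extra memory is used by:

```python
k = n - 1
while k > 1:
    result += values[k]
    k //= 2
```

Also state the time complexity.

Space complexity: O(1).
Only a constant amount of auxiliary storage is used; nothing grows with n.
Time complexity: O(log n).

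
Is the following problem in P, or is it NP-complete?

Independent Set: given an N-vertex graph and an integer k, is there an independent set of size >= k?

This problem is NP-complete: complement of Clique (with k part of the input).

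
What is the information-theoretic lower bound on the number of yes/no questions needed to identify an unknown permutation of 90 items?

There are 90! = 1485715964481761497309522733620825737885569961284688766942216863704985393094065876545992131370884059645617234469978112000000000000000000000 permutations. Each yes/no question gives at most 1 bit, so at least ceil(log_2(1485715964481761497309522733620825737885569961284688766942216863704985393094065876545992131370884059645617234469978112000000000000000000000)) = 459 questions are needed.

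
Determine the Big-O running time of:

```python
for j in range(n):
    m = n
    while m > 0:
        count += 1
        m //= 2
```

Time complexity: O(n log n).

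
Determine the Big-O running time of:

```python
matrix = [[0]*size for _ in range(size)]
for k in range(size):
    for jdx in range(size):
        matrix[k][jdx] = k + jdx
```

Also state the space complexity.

Time complexity: O(n^2).
Space complexity: O(n^2).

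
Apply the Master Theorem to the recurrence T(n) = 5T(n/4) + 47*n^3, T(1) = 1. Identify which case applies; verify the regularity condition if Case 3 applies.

a=5, b=4, f(n)=47*n^3.
log_4(5) = 1.161 < 3.
f(n) = Omega(n^(1.161+epsilon)) for some epsilon > 0, so Case 3 is the candidate.
Regularity: a*f(n/b) = 5*47*(n/4)^3 = (5/64)*47*n^3 <= c*f(n) with c = 5/64 < 1. Satisfied.
Case 3: T(n) = Theta(n^3).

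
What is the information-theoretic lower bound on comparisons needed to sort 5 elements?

There are 5! = 120 possible orderings. Each comparison gives 1 bit. We need at least ceil(log_2(120)) = 7 comparisons.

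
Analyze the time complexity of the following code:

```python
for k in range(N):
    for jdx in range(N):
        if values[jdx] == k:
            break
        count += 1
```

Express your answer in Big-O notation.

Time complexity: O(n^2).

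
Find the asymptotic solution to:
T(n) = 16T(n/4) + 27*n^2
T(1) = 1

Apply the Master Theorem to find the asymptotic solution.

a=16, b=4, f(n)=27*n^2. log_4(16) = 2. Case 2: T(n) = O(n^2 log n).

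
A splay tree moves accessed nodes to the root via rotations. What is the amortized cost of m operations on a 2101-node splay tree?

Using a potential function Phi = sum of log(size of subtree) for each node, each splay operation has amortized cost O(log n) where n = 2101. Bad individual operations (O(n)) are offset by decreased potential.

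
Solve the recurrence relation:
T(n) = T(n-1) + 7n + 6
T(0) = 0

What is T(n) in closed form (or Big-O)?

Dominant term in sum is 7*sum(i, i=1..n) = 7*n*(n+1)/2 = O(n^2).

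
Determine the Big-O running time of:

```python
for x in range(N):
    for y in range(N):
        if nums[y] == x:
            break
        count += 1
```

Time complexity: O(n^2).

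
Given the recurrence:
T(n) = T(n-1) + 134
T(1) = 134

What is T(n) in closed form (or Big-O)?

Unrolling: T(n) = T(n-1) + 134 = T(n-2) + 2*134 = ... = T(1) + (n-1)*134 = 134 + (n-1)*134 = 134n.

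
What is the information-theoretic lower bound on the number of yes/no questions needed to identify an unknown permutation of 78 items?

There are 78! = 11324281178206297831457521158732046228731749579488251990048962825668835325234200766245086213177344000000000000000000 permutations. Each yes/no question gives at most 1 bit, so at least ceil(log_2(11324281178206297831457521158732046228731749579488251990048962825668835325234200766245086213177344000000000000000000)) = 383 questions are needed.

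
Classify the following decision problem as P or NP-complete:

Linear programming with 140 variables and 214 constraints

This problem is in P: the ellipsoid and interior-point methods run in polynomial time.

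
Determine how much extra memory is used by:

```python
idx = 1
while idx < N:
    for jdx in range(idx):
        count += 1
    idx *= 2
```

Space complexity: O(1).
Only a constant amount of auxiliary storage is used; nothing grows with n.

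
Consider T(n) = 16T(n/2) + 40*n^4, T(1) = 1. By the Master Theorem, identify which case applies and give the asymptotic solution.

a=16, b=2, f(n)=40*n^4.
log_2(16) = 4, so n^(log_b(a)) = n^4.
f(n) = Theta(n^4), so Case 2 applies.
T(n) = Theta(n^4 log n).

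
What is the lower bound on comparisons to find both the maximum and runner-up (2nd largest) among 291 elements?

Lower bound: finding the max needs 291-1 comparisons. By an adversary weight-doubling argument, the maximum element must personally win at least ceil(log_2(291)) = 9 comparisons in any correct algorithm. The 2nd largest is among those 9 direct losers, and distinguishing it requires 9-1 more comparisons. Total >= 291-1 + 9-1 = 298. A balanced tournament achieves this bound exactly.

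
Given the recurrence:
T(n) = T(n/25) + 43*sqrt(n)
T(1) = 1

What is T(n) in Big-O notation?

Each level contributes sqrt(n/25^k). Geometric series with ratio 1/sqrt(25) < 1 sums to O(sqrt(n)).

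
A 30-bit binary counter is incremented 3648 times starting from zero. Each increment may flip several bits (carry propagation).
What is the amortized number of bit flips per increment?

Bit i flips on every 2^i-th increment, so over 3648 increments bit i flips floor(3648/2^i) times. Summing over i: total flips < 2 * 3648. Amortized: < 2 = O(1) per increment.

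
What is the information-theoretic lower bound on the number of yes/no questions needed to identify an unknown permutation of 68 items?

There are 68! = 2480035542436830599600990418569171581047399201355367672371710738018221445712183296000000000000000 permutations. Each yes/no question gives at most 1 bit, so at least ceil(log_2(2480035542436830599600990418569171581047399201355367672371710738018221445712183296000000000000000)) = 321 questions are needed.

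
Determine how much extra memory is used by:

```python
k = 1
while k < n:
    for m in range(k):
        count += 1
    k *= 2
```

Space complexity: O(1).
Only a constant amount of auxiliary storage is used; nothing grows with n.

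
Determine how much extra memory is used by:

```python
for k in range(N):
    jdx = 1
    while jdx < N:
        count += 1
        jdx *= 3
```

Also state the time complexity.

Space complexity: O(1).
Only a constant amount of auxiliary storage is used; nothing grows with n.
Time complexity: O(n log n).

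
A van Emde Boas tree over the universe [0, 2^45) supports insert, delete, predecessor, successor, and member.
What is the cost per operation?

vEB recursively partitions [0, 35184372088832) into sqrt(u) clusters of size sqrt(u). Each operation recurses into either one cluster or the summary, never both: T(u) = T(sqrt(u)) + O(1) => T(u) = O(log log u) = O(log 45). This is worst-case, not just amortized.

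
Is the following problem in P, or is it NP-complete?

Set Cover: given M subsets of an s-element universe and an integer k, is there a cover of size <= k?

This problem is NP-complete: one of Karp's 21 NP-complete problems (with k part of the input).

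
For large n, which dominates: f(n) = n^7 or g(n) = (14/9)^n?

g(n) = (14/9)^n grows faster: (14/9)^n is exponential with base 14/9 > 1, dominating every polynomial.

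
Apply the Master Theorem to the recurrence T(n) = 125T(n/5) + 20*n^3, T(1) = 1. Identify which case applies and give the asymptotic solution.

a=125, b=5, f(n)=20*n^3.
log_5(125) = 3, so n^(log_b(a)) = n^3.
f(n) = Theta(n^3), so Case 2 applies.
T(n) = Theta(n^3 log n).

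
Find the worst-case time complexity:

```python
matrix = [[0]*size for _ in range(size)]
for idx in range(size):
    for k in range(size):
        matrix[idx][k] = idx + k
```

Time complexity: O(n^2).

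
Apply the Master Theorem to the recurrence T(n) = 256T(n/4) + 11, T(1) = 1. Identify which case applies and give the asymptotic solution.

a=256, b=4, f(n)=11.
log_4(256) = 4 > 0.
Since f(n) = O(n^0) is polynomially smaller than n^4, Case 1 applies.
T(n) = Theta(n^4).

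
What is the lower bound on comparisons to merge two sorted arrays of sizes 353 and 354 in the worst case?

Adversary: with |353 - 354| <= 1 the inputs can be fully interleaved so that every adjacent pair in the merged output comes from different arrays. Then each of the 706 adjacent pairs must be directly compared, or the algorithm cannot determine their relative order. Standard merge meets this bound.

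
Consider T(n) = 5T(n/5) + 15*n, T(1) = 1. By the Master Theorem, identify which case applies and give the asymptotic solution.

a=5, b=5, f(n)=15*n.
log_5(5) = 1, so n^(log_b(a)) = n.
f(n) = Theta(n), so Case 2 applies.
T(n) = Theta(n log n).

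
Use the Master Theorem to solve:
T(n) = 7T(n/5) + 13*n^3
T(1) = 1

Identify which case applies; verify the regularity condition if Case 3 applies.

a=7, b=5, f(n)=13*n^3.
log_5(7) = 1.209 < 3.
f(n) = Omega(n^(1.209+epsilon)) for some epsilon > 0, so Case 3 is the candidate.
Regularity: a*f(n/b) = 7*13*(n/5)^3 = (7/125)*13*n^3 <= c*f(n) with c = 7/125 < 1. Satisfied.
Case 3: T(n) = Theta(n^3).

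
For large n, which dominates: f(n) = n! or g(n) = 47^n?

f(n) = n! grows faster: n!/47^n -> infinity by Stirling.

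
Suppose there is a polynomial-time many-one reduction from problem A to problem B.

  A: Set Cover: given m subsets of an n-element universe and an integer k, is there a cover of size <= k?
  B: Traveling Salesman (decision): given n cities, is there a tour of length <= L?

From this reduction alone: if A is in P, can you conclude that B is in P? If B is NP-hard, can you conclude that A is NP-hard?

A poly-time reduction A <=_p B transfers tractability DOWN (B easy => A easy) and hardness UP (A hard => B hard), not the reverse.
From A in P, the reduction alone does NOT give B in P: any problem in P trivially reduces to SAT, yet SAT is not known to be in P.
From B NP-hard, the reduction alone does NOT give A NP-hard: again, easy problems reduce to hard ones.
(Here in fact A is NP-complete and B is NP-complete.)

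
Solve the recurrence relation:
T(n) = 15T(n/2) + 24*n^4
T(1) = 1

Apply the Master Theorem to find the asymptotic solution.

a=15, b=2, f(n)=24*n^4. log_2(15) = 3.907 < 4. Case 3: T(n) = O(n^4).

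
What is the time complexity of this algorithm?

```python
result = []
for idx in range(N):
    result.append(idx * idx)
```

Time complexity: O(n).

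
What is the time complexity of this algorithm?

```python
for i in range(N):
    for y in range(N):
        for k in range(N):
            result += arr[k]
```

Time complexity: O(n^3).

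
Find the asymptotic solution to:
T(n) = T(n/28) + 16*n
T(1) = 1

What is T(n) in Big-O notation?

Geometric series: 16*n*(1 + 1/28 + 1/28^2 + ...) = O(n). T(n) = O(n).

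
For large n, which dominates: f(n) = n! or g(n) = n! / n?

f(n) = n! grows faster: the ratio n!/(n!/n) = n -> infinity.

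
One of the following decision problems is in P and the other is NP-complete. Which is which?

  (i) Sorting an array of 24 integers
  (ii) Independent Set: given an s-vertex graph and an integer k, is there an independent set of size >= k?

(i) is P: merge sort runs in O(n log n).
(ii) is NP-complete: complement of Clique (with k part of the input).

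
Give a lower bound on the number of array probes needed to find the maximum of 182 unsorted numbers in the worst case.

Adversary: any unprobed cell could hold a value larger than everything seen so far. If fewer than 182 cells are probed, the adversary places the max in an unprobed cell. So all 182 cells must be examined; together with 182-1 comparisons this is tight.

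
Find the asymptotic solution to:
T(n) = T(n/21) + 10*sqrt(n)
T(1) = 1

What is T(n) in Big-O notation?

Each level contributes sqrt(n/21^k). Geometric series with ratio 1/sqrt(21) < 1 sums to O(sqrt(n)).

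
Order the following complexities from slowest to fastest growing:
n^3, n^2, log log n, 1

Ordered by growth rate: 1 < log log n < n^2 < n^3.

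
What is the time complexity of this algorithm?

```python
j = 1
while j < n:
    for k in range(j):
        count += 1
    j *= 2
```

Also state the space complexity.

Time complexity: O(n).
Space complexity: O(1).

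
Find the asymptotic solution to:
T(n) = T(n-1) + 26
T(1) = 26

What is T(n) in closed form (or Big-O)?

Unrolling: T(n) = T(n-1) + 26 = T(n-2) + 2*26 = ... = T(1) + (n-1)*26 = 26 + (n-1)*26 = 26n.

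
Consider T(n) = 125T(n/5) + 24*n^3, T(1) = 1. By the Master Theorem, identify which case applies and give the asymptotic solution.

a=125, b=5, f(n)=24*n^3.
log_5(125) = 3, so n^(log_b(a)) = n^3.
f(n) = Theta(n^3), so Case 2 applies.
T(n) = Theta(n^3 log n).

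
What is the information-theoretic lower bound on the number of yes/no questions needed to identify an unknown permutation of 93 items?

There are 93! = 1156772507081641574759205162306240436214753229576413535186142281213246807121467315215203289516844845303838996289387078090752000000000000000000000 permutations. Each yes/no question gives at most 1 bit, so at least ceil(log_2(1156772507081641574759205162306240436214753229576413535186142281213246807121467315215203289516844845303838996289387078090752000000000000000000000)) = 479 questions are needed.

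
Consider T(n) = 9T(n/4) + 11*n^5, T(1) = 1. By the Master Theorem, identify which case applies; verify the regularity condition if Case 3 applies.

a=9, b=4, f(n)=11*n^5.
log_4(9) = 1.585 < 5.
f(n) = Omega(n^(1.585+epsilon)) for some epsilon > 0, so Case 3 is the candidate.
Regularity: a*f(n/b) = 9*11*(n/4)^5 = (9/1024)*11*n^5 <= c*f(n) with c = 9/1024 < 1. Satisfied.
Case 3: T(n) = Theta(n^5).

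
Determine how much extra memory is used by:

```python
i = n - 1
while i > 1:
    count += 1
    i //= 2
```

Space complexity: O(1).
Only a constant amount of auxiliary storage is used; nothing grows with n.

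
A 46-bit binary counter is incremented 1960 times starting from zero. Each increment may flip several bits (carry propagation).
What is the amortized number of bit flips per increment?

Bit i flips on every 2^i-th increment, so over 1960 increments bit i flips floor(1960/2^i) times. Summing over i: total flips < 2 * 1960. Amortized: < 2 = O(1) per increment.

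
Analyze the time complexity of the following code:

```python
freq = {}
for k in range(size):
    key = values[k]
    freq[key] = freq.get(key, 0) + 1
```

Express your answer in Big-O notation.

Time complexity: O(n).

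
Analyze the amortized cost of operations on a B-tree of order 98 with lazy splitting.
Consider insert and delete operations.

In a B-tree of order 98, a node splits when it has 98 keys. With lazy splitting, we use potential Phi = number of full nodes + number of near-empty nodes. Each split costs O(1) but reduces potential. Between splits, at least 49 insertions must occur in that node. Amortized structural cost is O(1) per operation, plus O(log_98 n) traversal.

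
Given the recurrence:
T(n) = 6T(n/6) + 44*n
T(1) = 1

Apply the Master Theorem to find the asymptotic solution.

a=6, b=6, f(n)=44*n. log_6(6) = 1. Case 2: T(n) = O(n log n).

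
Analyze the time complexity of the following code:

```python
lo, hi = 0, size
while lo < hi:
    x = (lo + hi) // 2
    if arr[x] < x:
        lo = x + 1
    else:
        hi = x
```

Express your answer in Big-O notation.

Time complexity: O(log n).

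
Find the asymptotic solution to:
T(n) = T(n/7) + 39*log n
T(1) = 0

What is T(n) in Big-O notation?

Each of the log_7(n) levels adds O(log n). T(n) = O(log^2 n).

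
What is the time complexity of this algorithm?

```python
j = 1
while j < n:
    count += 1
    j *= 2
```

Time complexity: O(log n).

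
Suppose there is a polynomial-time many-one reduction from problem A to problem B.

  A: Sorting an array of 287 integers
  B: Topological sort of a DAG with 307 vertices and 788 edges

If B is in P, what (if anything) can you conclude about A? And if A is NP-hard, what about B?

A poly-time reduction A <=_p B means any A-instance can be transformed to a B-instance in poly time.
If B is in P: compose the reduction with B's poly-time algorithm to solve A in poly time, so A is in P.
If A is NP-hard: every NP problem reduces to A, which reduces to B; composing reductions, every NP problem reduces to B, so B is NP-hard.
(Here in fact A is P and B is P.)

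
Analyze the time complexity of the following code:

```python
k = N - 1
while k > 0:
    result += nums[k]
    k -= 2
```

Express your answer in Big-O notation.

Time complexity: O(n).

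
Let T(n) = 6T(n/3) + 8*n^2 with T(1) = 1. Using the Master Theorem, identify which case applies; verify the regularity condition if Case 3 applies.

a=6, b=3, f(n)=8*n^2.
log_3(6) = 1.631 < 2.
f(n) = Omega(n^(1.631+epsilon)) for some epsilon > 0, so Case 3 is the candidate.
Regularity: a*f(n/b) = 6*8*(n/3)^2 = (6/9)*8*n^2 <= c*f(n) with c = 6/9 < 1. Satisfied.
Case 3: T(n) = Theta(n^2).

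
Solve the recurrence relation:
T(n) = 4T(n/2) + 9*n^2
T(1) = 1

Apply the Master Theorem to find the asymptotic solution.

a=4, b=2, f(n)=9*n^2. log_2(4) = 2. Case 2: T(n) = O(n^2 log n).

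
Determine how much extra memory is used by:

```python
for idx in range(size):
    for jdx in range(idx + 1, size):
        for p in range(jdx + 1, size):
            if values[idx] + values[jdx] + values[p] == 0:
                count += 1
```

Space complexity: O(1).
Only a constant amount of auxiliary storage is used; nothing grows with n.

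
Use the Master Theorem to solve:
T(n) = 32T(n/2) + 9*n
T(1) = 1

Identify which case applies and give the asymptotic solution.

a=32, b=2, f(n)=9*n.
log_2(32) = 5 > 1.
Since f(n) = O(n^1) is polynomially smaller than n^5, Case 1 applies.
T(n) = Theta(n^5).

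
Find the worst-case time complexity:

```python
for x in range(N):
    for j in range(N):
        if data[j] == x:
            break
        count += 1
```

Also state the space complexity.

Time complexity: O(n^2).
Space complexity: O(1).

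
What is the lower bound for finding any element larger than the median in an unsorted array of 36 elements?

To find an element larger than the median of 36 elements, we must see Omega(n) elements. Without seeing enough elements, an adversary can make any unseen element the median.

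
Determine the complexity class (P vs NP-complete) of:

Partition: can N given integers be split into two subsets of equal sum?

This problem is NP-complete: Subset Sum reduces to it (one of Karp's 21 NP-complete problems).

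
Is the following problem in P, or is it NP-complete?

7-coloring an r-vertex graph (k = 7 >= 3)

This problem is NP-complete: graph k-coloring for k>=3 is NP-complete by reduction from 3-SAT.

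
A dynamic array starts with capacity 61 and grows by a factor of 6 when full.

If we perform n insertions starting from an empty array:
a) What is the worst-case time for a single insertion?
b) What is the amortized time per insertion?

(a) Worst-case single insertion: O(n) -- when the array is full at capacity c, the resize copies all c elements, and c can be Theta(n).
(b) Resizes happen at sizes 61, 366, 2196, ... Total copy cost for n insertions: 61 + 366 + ... = O(n) (geometric series with ratio 1/6). Amortized cost per insertion: O(n)/n = O(1).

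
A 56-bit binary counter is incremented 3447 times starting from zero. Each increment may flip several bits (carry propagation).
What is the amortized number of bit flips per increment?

Bit i flips on every 2^i-th increment, so over 3447 increments bit i flips floor(3447/2^i) times. Summing over i: total flips < 2 * 3447. Amortized: < 2 = O(1) per increment.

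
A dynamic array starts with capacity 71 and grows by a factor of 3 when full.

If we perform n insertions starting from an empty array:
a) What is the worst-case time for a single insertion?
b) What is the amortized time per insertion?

(a) Worst-case single insertion: O(n) -- when the array is full at capacity c, the resize copies all c elements, and c can be Theta(n).
(b) Resizes happen at sizes 71, 213, 639, ... Total copy cost for n insertions: 71 + 213 + ... = O(n) (geometric series with ratio 1/3). Amortized cost per insertion: O(n)/n = O(1).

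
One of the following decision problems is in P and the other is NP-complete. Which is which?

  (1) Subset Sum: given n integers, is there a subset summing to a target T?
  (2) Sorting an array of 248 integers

(1) is NP-complete: one of Karp's 21 NP-complete problems.
(2) is P: merge sort runs in O(n log n).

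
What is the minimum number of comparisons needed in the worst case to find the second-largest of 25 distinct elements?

Lower bound: finding the max needs 25-1 comparisons. By the adversary weight-doubling argument, the max must personally win >= ceil(log_2(25)) = 5 comparisons; the 2nd-largest is among those 5 losers, needing 5-1 more comparisons. Total >= 25-1 + 5-1 = 28. A balanced knockout tournament achieves this.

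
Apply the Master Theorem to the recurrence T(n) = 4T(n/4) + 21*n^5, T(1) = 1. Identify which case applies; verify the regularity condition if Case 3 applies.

a=4, b=4, f(n)=21*n^5.
log_4(4) = 1 < 5.
f(n) = Omega(n^(1+epsilon)) for some epsilon > 0, so Case 3 is the candidate.
Regularity: a*f(n/b) = 4*21*(n/4)^5 = (4/1024)*21*n^5 <= c*f(n) with c = 4/1024 < 1. Satisfied.
Case 3: T(n) = Theta(n^5).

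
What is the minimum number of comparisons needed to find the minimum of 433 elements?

Finding the minimum requires 432 comparisons, identical reasoning to finding the maximum. Each comparison eliminates one candidate.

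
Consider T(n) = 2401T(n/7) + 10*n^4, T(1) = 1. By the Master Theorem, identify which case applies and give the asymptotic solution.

a=2401, b=7, f(n)=10*n^4.
log_7(2401) = 4, so n^(log_b(a)) = n^4.
f(n) = Theta(n^4), so Case 2 applies.
T(n) = Theta(n^4 log n).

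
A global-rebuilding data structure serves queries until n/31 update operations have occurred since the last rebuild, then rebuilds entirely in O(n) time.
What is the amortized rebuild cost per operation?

The O(n) rebuild is triggered by n/31 operations, so each contributes O(n)/(n/31) = O(31) = O(1) to the rebuild cost.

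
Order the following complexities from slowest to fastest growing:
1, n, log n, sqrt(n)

Ordered by growth rate: 1 < log n < sqrt(n) < n.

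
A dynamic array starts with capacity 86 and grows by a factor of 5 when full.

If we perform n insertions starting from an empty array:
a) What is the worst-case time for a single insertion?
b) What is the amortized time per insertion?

(a) Worst-case single insertion: O(n) -- when the array is full at capacity c, the resize copies all c elements, and c can be Theta(n).
(b) Resizes happen at sizes 86, 430, 2150, ... Total copy cost for n insertions: 86 + 430 + ... = O(n) (geometric series with ratio 1/5). Amortized cost per insertion: O(n)/n = O(1).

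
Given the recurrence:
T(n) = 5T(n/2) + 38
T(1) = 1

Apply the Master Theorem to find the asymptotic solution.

a=5, b=2, f(n)=38. log_2(5) = 2.322. Case 1 of Master Theorem: T(n) = O(n^2.322).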